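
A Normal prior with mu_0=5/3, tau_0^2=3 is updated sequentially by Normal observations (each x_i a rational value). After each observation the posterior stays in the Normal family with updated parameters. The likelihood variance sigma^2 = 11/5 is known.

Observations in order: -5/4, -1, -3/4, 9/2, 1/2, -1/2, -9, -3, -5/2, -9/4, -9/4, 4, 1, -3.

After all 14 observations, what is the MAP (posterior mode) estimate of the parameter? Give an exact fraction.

obs 1: x=-5/4 → posterior Normal(-5/312, 33/26)
obs 2: x=-1 → posterior Normal(-185/492, 33/41)
obs 3: x=-3/4 → posterior Normal(-10/21, 33/56)
obs 4: x=9/2 → posterior Normal(245/426, 33/71)
obs 5: x=1/2 → posterior Normal(145/258, 33/86)
obs 6: x=-1/2 → posterior Normal(245/606, 33/101)
obs 7: x=-9 → posterior Normal(-565/696, 33/116)
obs 8: x=-3 → posterior Normal(-835/786, 33/131)
obs 9: x=-5/2 → posterior Normal(-265/219, 33/146)
obs 10: x=-9/4 → posterior Normal(-2525/1932, 33/161)
obs 11: x=-9/4 → posterior Normal(-1465/1056, 3/16)
obs 12: x=4 → posterior Normal(-1105/1146, 33/191)
obs 13: x=1 → posterior Normal(-1015/1236, 33/206)
obs 14: x=-3 → posterior Normal(-1285/1326, 33/221)

-1285/1326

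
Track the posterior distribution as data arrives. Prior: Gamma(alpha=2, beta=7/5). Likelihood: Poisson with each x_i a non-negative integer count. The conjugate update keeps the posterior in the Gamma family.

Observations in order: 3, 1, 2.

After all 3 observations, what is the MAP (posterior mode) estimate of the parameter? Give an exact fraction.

obs 1: x=3 → posterior Gamma(5, 12/5)
obs 2: x=1 → posterior Gamma(6, 17/5)
obs 3: x=2 → posterior Gamma(8, 22/5)

35/22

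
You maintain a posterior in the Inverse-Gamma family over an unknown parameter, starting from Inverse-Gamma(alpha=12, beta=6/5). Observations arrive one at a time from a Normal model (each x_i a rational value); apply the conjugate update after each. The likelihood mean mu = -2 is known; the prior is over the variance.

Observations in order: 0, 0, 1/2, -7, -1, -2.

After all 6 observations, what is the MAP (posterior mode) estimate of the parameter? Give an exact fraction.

853/640

obs 1: x=0 → posterior Inverse-Gamma(25/2, 16/5)
obs 2: x=0 → posterior Inverse-Gamma(13, 26/5)
obs 3: x=1/2 → posterior Inverse-Gamma(27/2, 333/40)
obs 4: x=-7 → posterior Inverse-Gamma(14, 833/40)
obs 5: x=-1 → posterior Inverse-Gamma(29/2, 853/40)
obs 6: x=-2 → posterior Inverse-Gamma(15, 853/40)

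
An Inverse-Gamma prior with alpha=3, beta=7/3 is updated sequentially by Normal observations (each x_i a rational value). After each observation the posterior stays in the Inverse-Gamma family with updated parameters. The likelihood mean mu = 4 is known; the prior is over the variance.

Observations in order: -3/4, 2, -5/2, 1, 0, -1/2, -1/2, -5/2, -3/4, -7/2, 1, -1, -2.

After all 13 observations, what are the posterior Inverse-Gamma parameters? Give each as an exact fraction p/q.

obs 1: x=-3/4 → posterior Inverse-Gamma(7/2, 1307/96)
obs 2: x=2 → posterior Inverse-Gamma(4, 1499/96)
obs 3: x=-5/2 → posterior Inverse-Gamma(9/2, 3527/96)
obs 4: x=1 → posterior Inverse-Gamma(5, 3959/96)
obs 5: x=0 → posterior Inverse-Gamma(11/2, 4727/96)
obs 6: x=-1/2 → posterior Inverse-Gamma(6, 5699/96)
obs 7: x=-1/2 → posterior Inverse-Gamma(13/2, 6671/96)
obs 8: x=-5/2 → posterior Inverse-Gamma(7, 8699/96)
obs 9: x=-3/4 → posterior Inverse-Gamma(15/2, 4891/48)
obs 10: x=-7/2 → posterior Inverse-Gamma(8, 6241/48)
obs 11: x=1 → posterior Inverse-Gamma(17/2, 6457/48)
obs 12: x=-1 → posterior Inverse-Gamma(9, 7057/48)
obs 13: x=-2 → posterior Inverse-Gamma(19/2, 7921/48)

alpha=19/2, beta=7921/48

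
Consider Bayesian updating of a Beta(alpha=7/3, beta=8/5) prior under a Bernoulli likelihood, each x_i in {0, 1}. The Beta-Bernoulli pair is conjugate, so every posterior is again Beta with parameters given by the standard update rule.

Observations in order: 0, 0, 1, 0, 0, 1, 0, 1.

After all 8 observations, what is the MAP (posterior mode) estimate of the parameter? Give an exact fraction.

65/149

obs 1: x=0 → posterior Beta(7/3, 13/5)
obs 2: x=0 → posterior Beta(7/3, 18/5)
obs 3: x=1 → posterior Beta(10/3, 18/5)
obs 4: x=0 → posterior Beta(10/3, 23/5)
obs 5: x=0 → posterior Beta(10/3, 28/5)
obs 6: x=1 → posterior Beta(13/3, 28/5)
obs 7: x=0 → posterior Beta(13/3, 33/5)
obs 8: x=1 → posterior Beta(16/3, 33/5)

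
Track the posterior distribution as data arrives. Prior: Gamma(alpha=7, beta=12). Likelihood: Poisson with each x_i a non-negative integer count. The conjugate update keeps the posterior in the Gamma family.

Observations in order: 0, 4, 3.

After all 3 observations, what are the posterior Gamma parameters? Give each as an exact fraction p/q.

obs 1: x=0 → posterior Gamma(7, 13)
obs 2: x=4 → posterior Gamma(11, 14)
obs 3: x=3 → posterior Gamma(14, 15)

alpha=14, beta=15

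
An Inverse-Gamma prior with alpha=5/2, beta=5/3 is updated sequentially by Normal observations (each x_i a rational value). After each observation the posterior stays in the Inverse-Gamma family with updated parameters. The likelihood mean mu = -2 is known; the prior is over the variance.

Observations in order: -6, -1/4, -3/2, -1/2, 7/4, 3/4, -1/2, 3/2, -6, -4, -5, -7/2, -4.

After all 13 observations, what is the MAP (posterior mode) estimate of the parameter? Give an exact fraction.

obs 1: x=-6 → posterior Inverse-Gamma(3, 29/3)
obs 2: x=-1/4 → posterior Inverse-Gamma(7/2, 1075/96)
obs 3: x=-3/2 → posterior Inverse-Gamma(4, 1087/96)
obs 4: x=-1/2 → posterior Inverse-Gamma(9/2, 1195/96)
obs 5: x=7/4 → posterior Inverse-Gamma(5, 935/48)
obs 6: x=3/4 → posterior Inverse-Gamma(11/2, 2233/96)
obs 7: x=-1/2 → posterior Inverse-Gamma(6, 2341/96)
obs 8: x=3/2 → posterior Inverse-Gamma(13/2, 2929/96)
obs 9: x=-6 → posterior Inverse-Gamma(7, 3697/96)
obs 10: x=-4 → posterior Inverse-Gamma(15/2, 3889/96)
obs 11: x=-5 → posterior Inverse-Gamma(8, 4321/96)
obs 12: x=-7/2 → posterior Inverse-Gamma(17/2, 4429/96)
obs 13: x=-4 → posterior Inverse-Gamma(9, 4621/96)

4621/960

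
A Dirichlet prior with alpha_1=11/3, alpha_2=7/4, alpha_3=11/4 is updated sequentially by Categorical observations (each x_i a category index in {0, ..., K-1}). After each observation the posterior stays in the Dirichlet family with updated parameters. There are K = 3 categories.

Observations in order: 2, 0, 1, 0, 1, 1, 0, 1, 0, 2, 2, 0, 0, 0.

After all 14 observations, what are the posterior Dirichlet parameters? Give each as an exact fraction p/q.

obs 1: x=2 → posterior Dirichlet(11/3, 7/4, 15/4)
obs 2: x=0 → posterior Dirichlet(14/3, 7/4, 15/4)
obs 3: x=1 → posterior Dirichlet(14/3, 11/4, 15/4)
obs 4: x=0 → posterior Dirichlet(17/3, 11/4, 15/4)
obs 5: x=1 → posterior Dirichlet(17/3, 15/4, 15/4)
obs 6: x=1 → posterior Dirichlet(17/3, 19/4, 15/4)
obs 7: x=0 → posterior Dirichlet(20/3, 19/4, 15/4)
obs 8: x=1 → posterior Dirichlet(20/3, 23/4, 15/4)
obs 9: x=0 → posterior Dirichlet(23/3, 23/4, 15/4)
obs 10: x=2 → posterior Dirichlet(23/3, 23/4, 19/4)
obs 11: x=2 → posterior Dirichlet(23/3, 23/4, 23/4)
obs 12: x=0 → posterior Dirichlet(26/3, 23/4, 23/4)
obs 13: x=0 → posterior Dirichlet(29/3, 23/4, 23/4)
obs 14: x=0 → posterior Dirichlet(32/3, 23/4, 23/4)

alpha_1=32/3, alpha_2=23/4, alpha_3=23/4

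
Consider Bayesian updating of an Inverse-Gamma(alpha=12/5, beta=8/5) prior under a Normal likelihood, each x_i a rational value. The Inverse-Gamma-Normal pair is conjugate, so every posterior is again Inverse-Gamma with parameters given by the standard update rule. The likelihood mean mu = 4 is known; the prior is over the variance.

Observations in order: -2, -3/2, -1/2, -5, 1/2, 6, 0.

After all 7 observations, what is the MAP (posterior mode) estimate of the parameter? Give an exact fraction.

1353/92

obs 1: x=-2 → posterior Inverse-Gamma(29/10, 98/5)
obs 2: x=-3/2 → posterior Inverse-Gamma(17/5, 1389/40)
obs 3: x=-1/2 → posterior Inverse-Gamma(39/10, 897/20)
obs 4: x=-5 → posterior Inverse-Gamma(22/5, 1707/20)
obs 5: x=1/2 → posterior Inverse-Gamma(49/10, 3659/40)
obs 6: x=6 → posterior Inverse-Gamma(27/5, 3739/40)
obs 7: x=0 → posterior Inverse-Gamma(59/10, 4059/40)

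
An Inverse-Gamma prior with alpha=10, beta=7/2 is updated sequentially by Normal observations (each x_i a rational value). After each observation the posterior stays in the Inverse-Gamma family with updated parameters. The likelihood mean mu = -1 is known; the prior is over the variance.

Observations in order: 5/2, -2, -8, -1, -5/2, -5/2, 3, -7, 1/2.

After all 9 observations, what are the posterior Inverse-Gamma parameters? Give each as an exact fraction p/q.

alpha=29/2, beta=64

obs 1: x=5/2 → posterior Inverse-Gamma(21/2, 77/8)
obs 2: x=-2 → posterior Inverse-Gamma(11, 81/8)
obs 3: x=-8 → posterior Inverse-Gamma(23/2, 277/8)
obs 4: x=-1 → posterior Inverse-Gamma(12, 277/8)
obs 5: x=-5/2 → posterior Inverse-Gamma(25/2, 143/4)
obs 6: x=-5/2 → posterior Inverse-Gamma(13, 295/8)
obs 7: x=3 → posterior Inverse-Gamma(27/2, 359/8)
obs 8: x=-7 → posterior Inverse-Gamma(14, 503/8)
obs 9: x=1/2 → posterior Inverse-Gamma(29/2, 64)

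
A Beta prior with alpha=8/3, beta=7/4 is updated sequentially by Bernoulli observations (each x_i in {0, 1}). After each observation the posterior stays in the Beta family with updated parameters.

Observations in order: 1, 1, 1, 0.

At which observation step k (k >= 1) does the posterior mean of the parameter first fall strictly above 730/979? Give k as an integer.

k = 3

obs 1: x=1 → posterior Beta(11/3, 7/4)
obs 2: x=1 → posterior Beta(14/3, 7/4)
obs 3: x=1 → posterior Beta(17/3, 7/4)
obs 4: x=0 → posterior Beta(17/3, 11/4)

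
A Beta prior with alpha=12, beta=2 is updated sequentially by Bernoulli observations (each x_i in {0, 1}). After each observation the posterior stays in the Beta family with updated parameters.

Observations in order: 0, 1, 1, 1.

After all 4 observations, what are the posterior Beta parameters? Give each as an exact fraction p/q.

alpha=15, beta=3

obs 1: x=0 → posterior Beta(12, 3)
obs 2: x=1 → posterior Beta(13, 3)
obs 3: x=1 → posterior Beta(14, 3)
obs 4: x=1 → posterior Beta(15, 3)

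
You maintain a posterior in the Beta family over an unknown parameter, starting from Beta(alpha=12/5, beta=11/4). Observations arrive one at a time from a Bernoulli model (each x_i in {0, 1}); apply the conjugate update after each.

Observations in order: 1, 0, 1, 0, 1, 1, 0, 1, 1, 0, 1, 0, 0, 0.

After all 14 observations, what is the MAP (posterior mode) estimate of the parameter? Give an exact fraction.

24/49

obs 1: x=1 → posterior Beta(17/5, 11/4)
obs 2: x=0 → posterior Beta(17/5, 15/4)
obs 3: x=1 → posterior Beta(22/5, 15/4)
obs 4: x=0 → posterior Beta(22/5, 19/4)
obs 5: x=1 → posterior Beta(27/5, 19/4)
obs 6: x=1 → posterior Beta(32/5, 19/4)
obs 7: x=0 → posterior Beta(32/5, 23/4)
obs 8: x=1 → posterior Beta(37/5, 23/4)
obs 9: x=1 → posterior Beta(42/5, 23/4)
obs 10: x=0 → posterior Beta(42/5, 27/4)
obs 11: x=1 → posterior Beta(47/5, 27/4)
obs 12: x=0 → posterior Beta(47/5, 31/4)
obs 13: x=0 → posterior Beta(47/5, 35/4)
obs 14: x=0 → posterior Beta(47/5, 39/4)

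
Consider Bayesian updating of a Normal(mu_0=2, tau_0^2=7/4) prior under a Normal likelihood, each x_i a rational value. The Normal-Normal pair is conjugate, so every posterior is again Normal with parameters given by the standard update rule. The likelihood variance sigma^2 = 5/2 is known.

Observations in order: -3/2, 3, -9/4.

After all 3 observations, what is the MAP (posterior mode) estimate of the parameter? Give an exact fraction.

obs 1: x=-3/2 → posterior Normal(19/34, 35/34)
obs 2: x=3 → posterior Normal(61/48, 35/48)
obs 3: x=-9/4 → posterior Normal(59/124, 35/62)

59/124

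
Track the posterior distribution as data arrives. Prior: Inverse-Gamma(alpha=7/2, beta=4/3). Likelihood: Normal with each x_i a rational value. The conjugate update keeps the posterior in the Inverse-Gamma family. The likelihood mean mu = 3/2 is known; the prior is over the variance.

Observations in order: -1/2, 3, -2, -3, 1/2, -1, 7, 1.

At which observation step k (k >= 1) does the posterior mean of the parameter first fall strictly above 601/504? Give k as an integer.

k = 2

obs 1: x=-1/2 → posterior Inverse-Gamma(4, 10/3)
obs 2: x=3 → posterior Inverse-Gamma(9/2, 107/24)
obs 3: x=-2 → posterior Inverse-Gamma(5, 127/12)
obs 4: x=-3 → posterior Inverse-Gamma(11/2, 497/24)
obs 5: x=1/2 → posterior Inverse-Gamma(6, 509/24)
obs 6: x=-1 → posterior Inverse-Gamma(13/2, 73/3)
obs 7: x=7 → posterior Inverse-Gamma(7, 947/24)
obs 8: x=1 → posterior Inverse-Gamma(15/2, 475/12)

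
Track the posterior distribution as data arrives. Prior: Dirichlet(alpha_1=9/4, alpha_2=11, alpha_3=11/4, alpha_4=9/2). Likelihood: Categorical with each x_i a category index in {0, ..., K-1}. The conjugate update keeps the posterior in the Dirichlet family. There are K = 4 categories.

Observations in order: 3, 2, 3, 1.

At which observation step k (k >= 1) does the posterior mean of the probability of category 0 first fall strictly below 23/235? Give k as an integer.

k = 3

obs 1: x=3 → posterior Dirichlet(9/4, 11, 11/4, 11/2)
obs 2: x=2 → posterior Dirichlet(9/4, 11, 15/4, 11/2)
obs 3: x=3 → posterior Dirichlet(9/4, 11, 15/4, 13/2)
obs 4: x=1 → posterior Dirichlet(9/4, 12, 15/4, 13/2)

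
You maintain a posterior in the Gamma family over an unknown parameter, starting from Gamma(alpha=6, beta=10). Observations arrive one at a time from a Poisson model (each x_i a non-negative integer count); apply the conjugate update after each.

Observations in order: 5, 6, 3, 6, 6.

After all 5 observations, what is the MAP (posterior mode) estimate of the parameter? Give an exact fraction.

obs 1: x=5 → posterior Gamma(11, 11)
obs 2: x=6 → posterior Gamma(17, 12)
obs 3: x=3 → posterior Gamma(20, 13)
obs 4: x=6 → posterior Gamma(26, 14)
obs 5: x=6 → posterior Gamma(32, 15)

31/15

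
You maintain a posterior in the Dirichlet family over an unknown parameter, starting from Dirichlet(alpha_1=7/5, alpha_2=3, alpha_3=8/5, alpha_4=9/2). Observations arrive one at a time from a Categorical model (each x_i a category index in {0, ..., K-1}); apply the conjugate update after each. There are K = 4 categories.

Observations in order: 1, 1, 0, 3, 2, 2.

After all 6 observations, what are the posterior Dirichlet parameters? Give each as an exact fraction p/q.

obs 1: x=1 → posterior Dirichlet(7/5, 4, 8/5, 9/2)
obs 2: x=1 → posterior Dirichlet(7/5, 5, 8/5, 9/2)
obs 3: x=0 → posterior Dirichlet(12/5, 5, 8/5, 9/2)
obs 4: x=3 → posterior Dirichlet(12/5, 5, 8/5, 11/2)
obs 5: x=2 → posterior Dirichlet(12/5, 5, 13/5, 11/2)
obs 6: x=2 → posterior Dirichlet(12/5, 5, 18/5, 11/2)

alpha_1=12/5, alpha_2=5, alpha_3=18/5, alpha_4=11/2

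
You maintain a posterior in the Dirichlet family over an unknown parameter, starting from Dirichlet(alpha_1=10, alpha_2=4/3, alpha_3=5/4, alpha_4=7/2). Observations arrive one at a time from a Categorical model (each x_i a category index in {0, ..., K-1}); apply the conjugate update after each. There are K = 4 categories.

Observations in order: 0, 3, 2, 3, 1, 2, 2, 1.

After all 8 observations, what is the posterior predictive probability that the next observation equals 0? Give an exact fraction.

132/289

obs 1: x=0 → posterior Dirichlet(11, 4/3, 5/4, 7/2)
obs 2: x=3 → posterior Dirichlet(11, 4/3, 5/4, 9/2)
obs 3: x=2 → posterior Dirichlet(11, 4/3, 9/4, 9/2)
obs 4: x=3 → posterior Dirichlet(11, 4/3, 9/4, 11/2)
obs 5: x=1 → posterior Dirichlet(11, 7/3, 9/4, 11/2)
obs 6: x=2 → posterior Dirichlet(11, 7/3, 13/4, 11/2)
obs 7: x=2 → posterior Dirichlet(11, 7/3, 17/4, 11/2)
obs 8: x=1 → posterior Dirichlet(11, 10/3, 17/4, 11/2)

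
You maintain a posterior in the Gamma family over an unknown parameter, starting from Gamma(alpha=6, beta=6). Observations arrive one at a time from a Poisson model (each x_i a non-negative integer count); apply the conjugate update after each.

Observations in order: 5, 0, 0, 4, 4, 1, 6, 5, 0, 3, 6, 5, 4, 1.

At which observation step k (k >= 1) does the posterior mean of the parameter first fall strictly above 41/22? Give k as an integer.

obs 1: x=5 → posterior Gamma(11, 7)
obs 2: x=0 → posterior Gamma(11, 8)
obs 3: x=0 → posterior Gamma(11, 9)
obs 4: x=4 → posterior Gamma(15, 10)
obs 5: x=4 → posterior Gamma(19, 11)
obs 6: x=1 → posterior Gamma(20, 12)
obs 7: x=6 → posterior Gamma(26, 13)
obs 8: x=5 → posterior Gamma(31, 14)
obs 9: x=0 → posterior Gamma(31, 15)
obs 10: x=3 → posterior Gamma(34, 16)
obs 11: x=6 → posterior Gamma(40, 17)
obs 12: x=5 → posterior Gamma(45, 18)
obs 13: x=4 → posterior Gamma(49, 19)
obs 14: x=1 → posterior Gamma(50, 20)

k = 7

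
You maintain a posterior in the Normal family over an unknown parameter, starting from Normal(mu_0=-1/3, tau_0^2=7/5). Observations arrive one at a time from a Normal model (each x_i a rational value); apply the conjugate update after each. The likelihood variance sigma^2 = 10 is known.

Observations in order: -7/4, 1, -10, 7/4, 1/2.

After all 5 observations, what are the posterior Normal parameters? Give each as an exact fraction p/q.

mu_0=-457/510, tau_0^2=14/17

obs 1: x=-7/4 → posterior Normal(-347/684, 70/57)
obs 2: x=1 → posterior Normal(-263/768, 35/32)
obs 3: x=-10 → posterior Normal(-1103/852, 70/71)
obs 4: x=7/4 → posterior Normal(-239/234, 35/39)
obs 5: x=1/2 → posterior Normal(-457/510, 14/17)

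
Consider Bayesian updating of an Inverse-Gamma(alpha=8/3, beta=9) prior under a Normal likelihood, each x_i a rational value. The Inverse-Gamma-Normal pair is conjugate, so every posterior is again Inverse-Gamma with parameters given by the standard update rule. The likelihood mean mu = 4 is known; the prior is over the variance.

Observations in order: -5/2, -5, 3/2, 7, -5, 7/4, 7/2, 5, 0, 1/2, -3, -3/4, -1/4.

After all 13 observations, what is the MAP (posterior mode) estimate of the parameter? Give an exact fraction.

17361/976

obs 1: x=-5/2 → posterior Inverse-Gamma(19/6, 241/8)
obs 2: x=-5 → posterior Inverse-Gamma(11/3, 565/8)
obs 3: x=3/2 → posterior Inverse-Gamma(25/6, 295/4)
obs 4: x=7 → posterior Inverse-Gamma(14/3, 313/4)
obs 5: x=-5 → posterior Inverse-Gamma(31/6, 475/4)
obs 6: x=7/4 → posterior Inverse-Gamma(17/3, 3881/32)
obs 7: x=7/2 → posterior Inverse-Gamma(37/6, 3885/32)
obs 8: x=5 → posterior Inverse-Gamma(20/3, 3901/32)
obs 9: x=0 → posterior Inverse-Gamma(43/6, 4157/32)
obs 10: x=1/2 → posterior Inverse-Gamma(23/3, 4353/32)
obs 11: x=-3 → posterior Inverse-Gamma(49/6, 5137/32)
obs 12: x=-3/4 → posterior Inverse-Gamma(26/3, 2749/16)
obs 13: x=-1/4 → posterior Inverse-Gamma(55/6, 5787/32)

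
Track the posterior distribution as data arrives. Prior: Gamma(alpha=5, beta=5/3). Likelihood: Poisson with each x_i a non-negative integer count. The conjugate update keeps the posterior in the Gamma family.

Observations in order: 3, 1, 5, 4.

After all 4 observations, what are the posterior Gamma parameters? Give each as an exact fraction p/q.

obs 1: x=3 → posterior Gamma(8, 8/3)
obs 2: x=1 → posterior Gamma(9, 11/3)
obs 3: x=5 → posterior Gamma(14, 14/3)
obs 4: x=4 → posterior Gamma(18, 17/3)

alpha=18, beta=17/3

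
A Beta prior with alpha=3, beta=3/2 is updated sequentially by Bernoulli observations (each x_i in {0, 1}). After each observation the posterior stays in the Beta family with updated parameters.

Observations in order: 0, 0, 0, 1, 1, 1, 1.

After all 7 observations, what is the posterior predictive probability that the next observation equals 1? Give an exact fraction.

14/23

obs 1: x=0 → posterior Beta(3, 5/2)
obs 2: x=0 → posterior Beta(3, 7/2)
obs 3: x=0 → posterior Beta(3, 9/2)
obs 4: x=1 → posterior Beta(4, 9/2)
obs 5: x=1 → posterior Beta(5, 9/2)
obs 6: x=1 → posterior Beta(6, 9/2)
obs 7: x=1 → posterior Beta(7, 9/2)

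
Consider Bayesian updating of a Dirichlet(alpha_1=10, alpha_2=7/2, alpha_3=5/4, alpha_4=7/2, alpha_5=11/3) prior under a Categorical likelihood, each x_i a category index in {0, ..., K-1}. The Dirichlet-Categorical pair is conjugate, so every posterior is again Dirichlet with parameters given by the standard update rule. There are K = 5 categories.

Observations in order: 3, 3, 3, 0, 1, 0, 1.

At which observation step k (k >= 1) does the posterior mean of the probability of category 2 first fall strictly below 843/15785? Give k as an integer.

k = 2

obs 1: x=3 → posterior Dirichlet(10, 7/2, 5/4, 9/2, 11/3)
obs 2: x=3 → posterior Dirichlet(10, 7/2, 5/4, 11/2, 11/3)
obs 3: x=3 → posterior Dirichlet(10, 7/2, 5/4, 13/2, 11/3)
obs 4: x=0 → posterior Dirichlet(11, 7/2, 5/4, 13/2, 11/3)
obs 5: x=1 → posterior Dirichlet(11, 9/2, 5/4, 13/2, 11/3)
obs 6: x=0 → posterior Dirichlet(12, 9/2, 5/4, 13/2, 11/3)
obs 7: x=1 → posterior Dirichlet(12, 11/2, 5/4, 13/2, 11/3)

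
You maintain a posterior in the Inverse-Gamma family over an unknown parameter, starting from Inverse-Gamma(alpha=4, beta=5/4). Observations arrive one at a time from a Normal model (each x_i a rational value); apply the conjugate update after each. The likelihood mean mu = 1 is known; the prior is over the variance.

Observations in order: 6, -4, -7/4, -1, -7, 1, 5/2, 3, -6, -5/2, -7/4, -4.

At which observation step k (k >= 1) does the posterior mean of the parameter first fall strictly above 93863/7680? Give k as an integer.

obs 1: x=6 → posterior Inverse-Gamma(9/2, 55/4)
obs 2: x=-4 → posterior Inverse-Gamma(5, 105/4)
obs 3: x=-7/4 → posterior Inverse-Gamma(11/2, 961/32)
obs 4: x=-1 → posterior Inverse-Gamma(6, 1025/32)
obs 5: x=-7 → posterior Inverse-Gamma(13/2, 2049/32)
obs 6: x=1 → posterior Inverse-Gamma(7, 2049/32)
obs 7: x=5/2 → posterior Inverse-Gamma(15/2, 2085/32)
obs 8: x=3 → posterior Inverse-Gamma(8, 2149/32)
obs 9: x=-6 → posterior Inverse-Gamma(17/2, 2933/32)
obs 10: x=-5/2 → posterior Inverse-Gamma(9, 3129/32)
obs 11: x=-7/4 → posterior Inverse-Gamma(19/2, 1625/16)
obs 12: x=-4 → posterior Inverse-Gamma(10, 1825/16)

k = 10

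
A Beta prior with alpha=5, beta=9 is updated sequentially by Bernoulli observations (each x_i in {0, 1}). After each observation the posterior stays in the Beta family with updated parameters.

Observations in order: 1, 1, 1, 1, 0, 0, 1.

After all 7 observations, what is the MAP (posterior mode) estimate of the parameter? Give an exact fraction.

9/19

obs 1: x=1 → posterior Beta(6, 9)
obs 2: x=1 → posterior Beta(7, 9)
obs 3: x=1 → posterior Beta(8, 9)
obs 4: x=1 → posterior Beta(9, 9)
obs 5: x=0 → posterior Beta(9, 10)
obs 6: x=0 → posterior Beta(9, 11)
obs 7: x=1 → posterior Beta(10, 11)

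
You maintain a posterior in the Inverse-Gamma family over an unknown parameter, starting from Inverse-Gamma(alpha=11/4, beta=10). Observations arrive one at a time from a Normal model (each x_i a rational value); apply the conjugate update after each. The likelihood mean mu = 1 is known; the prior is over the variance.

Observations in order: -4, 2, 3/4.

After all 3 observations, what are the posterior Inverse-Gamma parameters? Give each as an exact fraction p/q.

alpha=17/4, beta=737/32

obs 1: x=-4 → posterior Inverse-Gamma(13/4, 45/2)
obs 2: x=2 → posterior Inverse-Gamma(15/4, 23)
obs 3: x=3/4 → posterior Inverse-Gamma(17/4, 737/32)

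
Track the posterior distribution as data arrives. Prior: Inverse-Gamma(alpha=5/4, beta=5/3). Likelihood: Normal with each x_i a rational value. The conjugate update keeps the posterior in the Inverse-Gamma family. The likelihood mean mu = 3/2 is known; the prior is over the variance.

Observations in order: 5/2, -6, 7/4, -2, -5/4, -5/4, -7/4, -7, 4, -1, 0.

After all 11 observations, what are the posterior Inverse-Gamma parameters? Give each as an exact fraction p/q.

alpha=27/4, beta=2227/24

obs 1: x=5/2 → posterior Inverse-Gamma(7/4, 13/6)
obs 2: x=-6 → posterior Inverse-Gamma(9/4, 727/24)
obs 3: x=7/4 → posterior Inverse-Gamma(11/4, 2911/96)
obs 4: x=-2 → posterior Inverse-Gamma(13/4, 3499/96)
obs 5: x=-5/4 → posterior Inverse-Gamma(15/4, 1931/48)
obs 6: x=-5/4 → posterior Inverse-Gamma(17/4, 4225/96)
obs 7: x=-7/4 → posterior Inverse-Gamma(19/4, 1183/24)
obs 8: x=-7 → posterior Inverse-Gamma(21/4, 1025/12)
obs 9: x=4 → posterior Inverse-Gamma(23/4, 2125/24)
obs 10: x=-1 → posterior Inverse-Gamma(25/4, 275/3)
obs 11: x=0 → posterior Inverse-Gamma(27/4, 2227/24)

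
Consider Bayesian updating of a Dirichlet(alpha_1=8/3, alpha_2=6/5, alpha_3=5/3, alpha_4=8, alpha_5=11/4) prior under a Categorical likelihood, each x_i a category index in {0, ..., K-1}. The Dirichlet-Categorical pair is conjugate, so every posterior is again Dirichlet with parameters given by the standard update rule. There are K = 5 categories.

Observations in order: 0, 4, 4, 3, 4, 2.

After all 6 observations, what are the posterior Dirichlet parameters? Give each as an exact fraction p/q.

alpha_1=11/3, alpha_2=6/5, alpha_3=8/3, alpha_4=9, alpha_5=23/4

obs 1: x=0 → posterior Dirichlet(11/3, 6/5, 5/3, 8, 11/4)
obs 2: x=4 → posterior Dirichlet(11/3, 6/5, 5/3, 8, 15/4)
obs 3: x=4 → posterior Dirichlet(11/3, 6/5, 5/3, 8, 19/4)
obs 4: x=3 → posterior Dirichlet(11/3, 6/5, 5/3, 9, 19/4)
obs 5: x=4 → posterior Dirichlet(11/3, 6/5, 5/3, 9, 23/4)
obs 6: x=2 → posterior Dirichlet(11/3, 6/5, 8/3, 9, 23/4)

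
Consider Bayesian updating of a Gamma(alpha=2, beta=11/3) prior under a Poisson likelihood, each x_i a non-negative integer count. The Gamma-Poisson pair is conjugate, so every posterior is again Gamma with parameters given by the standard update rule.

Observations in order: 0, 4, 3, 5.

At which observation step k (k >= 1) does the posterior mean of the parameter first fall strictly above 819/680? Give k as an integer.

obs 1: x=0 → posterior Gamma(2, 14/3)
obs 2: x=4 → posterior Gamma(6, 17/3)
obs 3: x=3 → posterior Gamma(9, 20/3)
obs 4: x=5 → posterior Gamma(14, 23/3)

k = 3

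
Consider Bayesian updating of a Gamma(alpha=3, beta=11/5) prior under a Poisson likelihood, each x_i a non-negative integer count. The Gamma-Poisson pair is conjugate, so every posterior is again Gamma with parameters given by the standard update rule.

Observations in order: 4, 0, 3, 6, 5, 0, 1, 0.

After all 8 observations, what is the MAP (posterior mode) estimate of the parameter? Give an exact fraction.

obs 1: x=4 → posterior Gamma(7, 16/5)
obs 2: x=0 → posterior Gamma(7, 21/5)
obs 3: x=3 → posterior Gamma(10, 26/5)
obs 4: x=6 → posterior Gamma(16, 31/5)
obs 5: x=5 → posterior Gamma(21, 36/5)
obs 6: x=0 → posterior Gamma(21, 41/5)
obs 7: x=1 → posterior Gamma(22, 46/5)
obs 8: x=0 → posterior Gamma(22, 51/5)

35/17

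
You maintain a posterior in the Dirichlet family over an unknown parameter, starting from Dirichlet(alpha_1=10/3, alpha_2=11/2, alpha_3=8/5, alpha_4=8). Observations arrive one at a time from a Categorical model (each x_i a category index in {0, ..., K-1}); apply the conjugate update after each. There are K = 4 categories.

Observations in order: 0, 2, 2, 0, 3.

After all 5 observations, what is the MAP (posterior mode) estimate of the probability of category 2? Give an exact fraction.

obs 1: x=0 → posterior Dirichlet(13/3, 11/2, 8/5, 8)
obs 2: x=2 → posterior Dirichlet(13/3, 11/2, 13/5, 8)
obs 3: x=2 → posterior Dirichlet(13/3, 11/2, 18/5, 8)
obs 4: x=0 → posterior Dirichlet(16/3, 11/2, 18/5, 8)
obs 5: x=3 → posterior Dirichlet(16/3, 11/2, 18/5, 9)

78/583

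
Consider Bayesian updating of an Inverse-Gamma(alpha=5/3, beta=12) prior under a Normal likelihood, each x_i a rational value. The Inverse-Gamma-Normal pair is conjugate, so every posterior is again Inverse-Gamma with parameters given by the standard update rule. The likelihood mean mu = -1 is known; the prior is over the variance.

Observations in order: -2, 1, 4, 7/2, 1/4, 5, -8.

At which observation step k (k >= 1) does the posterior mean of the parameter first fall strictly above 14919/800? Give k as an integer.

k = 7

obs 1: x=-2 → posterior Inverse-Gamma(13/6, 25/2)
obs 2: x=1 → posterior Inverse-Gamma(8/3, 29/2)
obs 3: x=4 → posterior Inverse-Gamma(19/6, 27)
obs 4: x=7/2 → posterior Inverse-Gamma(11/3, 297/8)
obs 5: x=1/4 → posterior Inverse-Gamma(25/6, 1213/32)
obs 6: x=5 → posterior Inverse-Gamma(14/3, 1789/32)
obs 7: x=-8 → posterior Inverse-Gamma(31/6, 2573/32)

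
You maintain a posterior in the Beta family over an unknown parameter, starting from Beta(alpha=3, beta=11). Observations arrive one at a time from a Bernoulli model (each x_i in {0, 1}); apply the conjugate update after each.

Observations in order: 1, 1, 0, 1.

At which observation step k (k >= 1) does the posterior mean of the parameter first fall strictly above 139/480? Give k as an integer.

k = 2

obs 1: x=1 → posterior Beta(4, 11)
obs 2: x=1 → posterior Beta(5, 11)
obs 3: x=0 → posterior Beta(5, 12)
obs 4: x=1 → posterior Beta(6, 12)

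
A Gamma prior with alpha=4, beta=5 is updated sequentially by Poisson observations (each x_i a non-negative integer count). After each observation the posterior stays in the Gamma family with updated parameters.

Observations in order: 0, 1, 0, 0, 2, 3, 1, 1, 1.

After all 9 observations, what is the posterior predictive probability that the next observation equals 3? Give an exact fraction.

72228044366127104/1313681671142578125

obs 1: x=0 → posterior Gamma(4, 6)
obs 2: x=1 → posterior Gamma(5, 7)
obs 3: x=0 → posterior Gamma(5, 8)
obs 4: x=0 → posterior Gamma(5, 9)
obs 5: x=2 → posterior Gamma(7, 10)
obs 6: x=3 → posterior Gamma(10, 11)
obs 7: x=1 → posterior Gamma(11, 12)
obs 8: x=1 → posterior Gamma(12, 13)
obs 9: x=1 → posterior Gamma(13, 14)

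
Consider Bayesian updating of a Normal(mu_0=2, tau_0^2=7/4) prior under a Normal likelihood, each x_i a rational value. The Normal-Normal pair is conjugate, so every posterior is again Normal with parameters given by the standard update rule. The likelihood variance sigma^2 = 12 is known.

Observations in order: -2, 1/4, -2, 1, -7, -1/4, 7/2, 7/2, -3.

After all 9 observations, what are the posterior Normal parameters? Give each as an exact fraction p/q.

obs 1: x=-2 → posterior Normal(82/55, 84/55)
obs 2: x=1/4 → posterior Normal(335/248, 42/31)
obs 3: x=-2 → posterior Normal(93/92, 28/23)
obs 4: x=1 → posterior Normal(307/304, 21/19)
obs 5: x=-7 → posterior Normal(111/332, 84/83)
obs 6: x=-1/4 → posterior Normal(13/45, 14/15)
obs 7: x=7/2 → posterior Normal(101/194, 84/97)
obs 8: x=7/2 → posterior Normal(75/104, 21/26)
obs 9: x=-3 → posterior Normal(18/37, 28/37)

mu_0=18/37, tau_0^2=28/37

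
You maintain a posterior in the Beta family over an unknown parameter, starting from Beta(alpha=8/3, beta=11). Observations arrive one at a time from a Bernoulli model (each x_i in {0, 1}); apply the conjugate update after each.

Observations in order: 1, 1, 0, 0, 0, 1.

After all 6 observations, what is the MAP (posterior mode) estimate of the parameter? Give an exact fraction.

14/53

obs 1: x=1 → posterior Beta(11/3, 11)
obs 2: x=1 → posterior Beta(14/3, 11)
obs 3: x=0 → posterior Beta(14/3, 12)
obs 4: x=0 → posterior Beta(14/3, 13)
obs 5: x=0 → posterior Beta(14/3, 14)
obs 6: x=1 → posterior Beta(17/3, 14)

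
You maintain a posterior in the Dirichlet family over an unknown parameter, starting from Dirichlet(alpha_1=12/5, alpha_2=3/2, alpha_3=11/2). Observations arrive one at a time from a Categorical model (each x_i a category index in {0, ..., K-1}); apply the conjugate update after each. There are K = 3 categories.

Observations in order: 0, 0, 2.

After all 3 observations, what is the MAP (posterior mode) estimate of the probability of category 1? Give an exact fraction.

obs 1: x=0 → posterior Dirichlet(17/5, 3/2, 11/2)
obs 2: x=0 → posterior Dirichlet(22/5, 3/2, 11/2)
obs 3: x=2 → posterior Dirichlet(22/5, 3/2, 13/2)

5/94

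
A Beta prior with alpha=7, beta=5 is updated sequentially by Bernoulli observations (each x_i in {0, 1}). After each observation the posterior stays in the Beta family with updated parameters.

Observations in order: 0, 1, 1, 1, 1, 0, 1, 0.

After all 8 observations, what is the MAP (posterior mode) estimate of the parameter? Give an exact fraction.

obs 1: x=0 → posterior Beta(7, 6)
obs 2: x=1 → posterior Beta(8, 6)
obs 3: x=1 → posterior Beta(9, 6)
obs 4: x=1 → posterior Beta(10, 6)
obs 5: x=1 → posterior Beta(11, 6)
obs 6: x=0 → posterior Beta(11, 7)
obs 7: x=1 → posterior Beta(12, 7)
obs 8: x=0 → posterior Beta(12, 8)

11/18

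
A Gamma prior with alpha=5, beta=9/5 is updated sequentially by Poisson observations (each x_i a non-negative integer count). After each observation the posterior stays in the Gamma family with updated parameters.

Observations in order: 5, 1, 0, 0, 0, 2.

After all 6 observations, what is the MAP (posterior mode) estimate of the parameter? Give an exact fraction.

obs 1: x=5 → posterior Gamma(10, 14/5)
obs 2: x=1 → posterior Gamma(11, 19/5)
obs 3: x=0 → posterior Gamma(11, 24/5)
obs 4: x=0 → posterior Gamma(11, 29/5)
obs 5: x=0 → posterior Gamma(11, 34/5)
obs 6: x=2 → posterior Gamma(13, 39/5)

20/13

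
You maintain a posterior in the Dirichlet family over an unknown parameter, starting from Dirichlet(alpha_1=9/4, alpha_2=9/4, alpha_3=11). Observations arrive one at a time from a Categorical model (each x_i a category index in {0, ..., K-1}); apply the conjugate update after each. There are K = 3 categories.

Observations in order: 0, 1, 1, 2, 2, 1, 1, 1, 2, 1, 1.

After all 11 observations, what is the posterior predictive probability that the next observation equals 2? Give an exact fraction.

obs 1: x=0 → posterior Dirichlet(13/4, 9/4, 11)
obs 2: x=1 → posterior Dirichlet(13/4, 13/4, 11)
obs 3: x=1 → posterior Dirichlet(13/4, 17/4, 11)
obs 4: x=2 → posterior Dirichlet(13/4, 17/4, 12)
obs 5: x=2 → posterior Dirichlet(13/4, 17/4, 13)
obs 6: x=1 → posterior Dirichlet(13/4, 21/4, 13)
obs 7: x=1 → posterior Dirichlet(13/4, 25/4, 13)
obs 8: x=1 → posterior Dirichlet(13/4, 29/4, 13)
obs 9: x=2 → posterior Dirichlet(13/4, 29/4, 14)
obs 10: x=1 → posterior Dirichlet(13/4, 33/4, 14)
obs 11: x=1 → posterior Dirichlet(13/4, 37/4, 14)

28/53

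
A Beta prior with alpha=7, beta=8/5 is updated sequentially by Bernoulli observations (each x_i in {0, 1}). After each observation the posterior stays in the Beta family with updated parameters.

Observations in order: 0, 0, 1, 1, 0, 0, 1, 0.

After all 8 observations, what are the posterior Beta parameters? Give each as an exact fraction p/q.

alpha=10, beta=33/5

obs 1: x=0 → posterior Beta(7, 13/5)
obs 2: x=0 → posterior Beta(7, 18/5)
obs 3: x=1 → posterior Beta(8, 18/5)
obs 4: x=1 → posterior Beta(9, 18/5)
obs 5: x=0 → posterior Beta(9, 23/5)
obs 6: x=0 → posterior Beta(9, 28/5)
obs 7: x=1 → posterior Beta(10, 28/5)
obs 8: x=0 → posterior Beta(10, 33/5)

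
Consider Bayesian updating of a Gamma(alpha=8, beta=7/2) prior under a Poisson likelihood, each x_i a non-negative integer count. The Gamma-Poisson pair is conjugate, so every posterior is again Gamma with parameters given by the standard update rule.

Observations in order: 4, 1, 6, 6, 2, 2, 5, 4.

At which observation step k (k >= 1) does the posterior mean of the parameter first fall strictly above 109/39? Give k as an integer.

k = 3

obs 1: x=4 → posterior Gamma(12, 9/2)
obs 2: x=1 → posterior Gamma(13, 11/2)
obs 3: x=6 → posterior Gamma(19, 13/2)
obs 4: x=6 → posterior Gamma(25, 15/2)
obs 5: x=2 → posterior Gamma(27, 17/2)
obs 6: x=2 → posterior Gamma(29, 19/2)
obs 7: x=5 → posterior Gamma(34, 21/2)
obs 8: x=4 → posterior Gamma(38, 23/2)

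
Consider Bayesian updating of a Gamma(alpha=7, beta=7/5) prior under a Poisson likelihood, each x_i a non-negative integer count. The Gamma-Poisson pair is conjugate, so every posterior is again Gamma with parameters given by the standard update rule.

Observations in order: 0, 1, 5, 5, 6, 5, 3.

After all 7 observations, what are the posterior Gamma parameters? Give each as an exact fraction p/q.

alpha=32, beta=42/5

obs 1: x=0 → posterior Gamma(7, 12/5)
obs 2: x=1 → posterior Gamma(8, 17/5)
obs 3: x=5 → posterior Gamma(13, 22/5)
obs 4: x=5 → posterior Gamma(18, 27/5)
obs 5: x=6 → posterior Gamma(24, 32/5)
obs 6: x=5 → posterior Gamma(29, 37/5)
obs 7: x=3 → posterior Gamma(32, 42/5)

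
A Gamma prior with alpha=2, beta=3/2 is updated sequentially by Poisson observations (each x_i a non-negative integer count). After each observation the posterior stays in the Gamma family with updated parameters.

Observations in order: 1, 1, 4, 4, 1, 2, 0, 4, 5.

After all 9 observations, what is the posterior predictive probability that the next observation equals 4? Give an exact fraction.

15193582104338141623847374588216984800/134393854047545109686936775588697536481

obs 1: x=1 → posterior Gamma(3, 5/2)
obs 2: x=1 → posterior Gamma(4, 7/2)
obs 3: x=4 → posterior Gamma(8, 9/2)
obs 4: x=4 → posterior Gamma(12, 11/2)
obs 5: x=1 → posterior Gamma(13, 13/2)
obs 6: x=2 → posterior Gamma(15, 15/2)
obs 7: x=0 → posterior Gamma(15, 17/2)
obs 8: x=4 → posterior Gamma(19, 19/2)
obs 9: x=5 → posterior Gamma(24, 21/2)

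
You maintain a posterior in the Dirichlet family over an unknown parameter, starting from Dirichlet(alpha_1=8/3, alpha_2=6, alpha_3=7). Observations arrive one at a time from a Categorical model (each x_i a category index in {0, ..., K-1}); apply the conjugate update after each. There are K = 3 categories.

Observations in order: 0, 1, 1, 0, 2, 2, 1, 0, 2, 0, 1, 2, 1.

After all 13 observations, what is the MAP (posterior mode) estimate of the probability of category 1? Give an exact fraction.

obs 1: x=0 → posterior Dirichlet(11/3, 6, 7)
obs 2: x=1 → posterior Dirichlet(11/3, 7, 7)
obs 3: x=1 → posterior Dirichlet(11/3, 8, 7)
obs 4: x=0 → posterior Dirichlet(14/3, 8, 7)
obs 5: x=2 → posterior Dirichlet(14/3, 8, 8)
obs 6: x=2 → posterior Dirichlet(14/3, 8, 9)
obs 7: x=1 → posterior Dirichlet(14/3, 9, 9)
obs 8: x=0 → posterior Dirichlet(17/3, 9, 9)
obs 9: x=2 → posterior Dirichlet(17/3, 9, 10)
obs 10: x=0 → posterior Dirichlet(20/3, 9, 10)
obs 11: x=1 → posterior Dirichlet(20/3, 10, 10)
obs 12: x=2 → posterior Dirichlet(20/3, 10, 11)
obs 13: x=1 → posterior Dirichlet(20/3, 11, 11)

30/77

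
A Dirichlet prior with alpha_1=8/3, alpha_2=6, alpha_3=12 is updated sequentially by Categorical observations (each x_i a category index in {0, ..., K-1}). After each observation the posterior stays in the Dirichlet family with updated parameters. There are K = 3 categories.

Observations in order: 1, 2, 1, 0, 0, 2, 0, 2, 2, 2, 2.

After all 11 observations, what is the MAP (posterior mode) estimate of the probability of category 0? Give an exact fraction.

7/43

obs 1: x=1 → posterior Dirichlet(8/3, 7, 12)
obs 2: x=2 → posterior Dirichlet(8/3, 7, 13)
obs 3: x=1 → posterior Dirichlet(8/3, 8, 13)
obs 4: x=0 → posterior Dirichlet(11/3, 8, 13)
obs 5: x=0 → posterior Dirichlet(14/3, 8, 13)
obs 6: x=2 → posterior Dirichlet(14/3, 8, 14)
obs 7: x=0 → posterior Dirichlet(17/3, 8, 14)
obs 8: x=2 → posterior Dirichlet(17/3, 8, 15)
obs 9: x=2 → posterior Dirichlet(17/3, 8, 16)
obs 10: x=2 → posterior Dirichlet(17/3, 8, 17)
obs 11: x=2 → posterior Dirichlet(17/3, 8, 18)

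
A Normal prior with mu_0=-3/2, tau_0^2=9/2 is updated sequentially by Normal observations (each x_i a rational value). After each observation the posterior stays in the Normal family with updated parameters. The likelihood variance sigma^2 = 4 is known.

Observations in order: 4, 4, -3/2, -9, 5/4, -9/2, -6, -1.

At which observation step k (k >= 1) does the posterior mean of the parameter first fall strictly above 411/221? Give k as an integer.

k = 2

obs 1: x=4 → posterior Normal(24/17, 36/17)
obs 2: x=4 → posterior Normal(30/13, 18/13)
obs 3: x=-3/2 → posterior Normal(93/70, 36/35)
obs 4: x=-9 → posterior Normal(-69/88, 9/11)
obs 5: x=5/4 → posterior Normal(-93/212, 36/53)
obs 6: x=-9/2 → posterior Normal(-255/248, 18/31)
obs 7: x=-6 → posterior Normal(-471/284, 36/71)
obs 8: x=-1 → posterior Normal(-507/320, 9/20)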